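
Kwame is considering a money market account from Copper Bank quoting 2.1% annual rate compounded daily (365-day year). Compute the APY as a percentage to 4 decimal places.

2.1221%

EAR = (1 + 0.021/365)^365 − 1.
= (1 + 0.000058)^365 − 1 = 1.021221 − 1 = 2.1221%.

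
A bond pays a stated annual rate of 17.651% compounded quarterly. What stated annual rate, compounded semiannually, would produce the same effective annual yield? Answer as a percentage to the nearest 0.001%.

18.040%

EAR = (1 + 0.17651/4)^4 − 1 = 0.188541.
Solve (1 + r/2)^2 = 1.188541: r/2 = 1.188541^(1/2) − 1 = 0.090202, so r = 0.180404 = 18.040%.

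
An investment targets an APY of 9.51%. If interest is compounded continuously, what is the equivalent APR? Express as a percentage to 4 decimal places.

9.0846%

Continuous: nominal r satisfies e^r − 1 = 0.0951.
r = ln(1 + 0.0951) = ln(1.0951) = 0.090846 = 9.0846%.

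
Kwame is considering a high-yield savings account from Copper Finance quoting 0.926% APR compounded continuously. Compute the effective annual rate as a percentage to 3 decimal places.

0.930%

With continuous compounding, EAR = e^0.00926 − 1.
e^0.00926 = 1.009303, so EAR = 0.009303 = 0.930%.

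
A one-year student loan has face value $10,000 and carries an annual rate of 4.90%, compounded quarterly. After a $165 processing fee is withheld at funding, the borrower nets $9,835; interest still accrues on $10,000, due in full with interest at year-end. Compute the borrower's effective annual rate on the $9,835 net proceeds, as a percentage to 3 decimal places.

Amount owed after one year: 10,000 × (1 + 0.0490/4)^4 = 10,000 × 1.049908 = $10,499.08.
Effective rate on net proceeds: 10,499.08 / 9,835 − 1 = 0.067522 = 6.752%.

6.752%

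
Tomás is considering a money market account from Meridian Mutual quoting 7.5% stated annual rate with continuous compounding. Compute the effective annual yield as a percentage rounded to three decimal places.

With continuous compounding, EAR = e^0.075 − 1.
e^0.075 = 1.077884, so EAR = 0.077884 = 7.788%.

7.788%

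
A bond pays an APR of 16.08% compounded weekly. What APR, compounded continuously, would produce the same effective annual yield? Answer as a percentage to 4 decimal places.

16.0552%

EAR = (1 + 0.1608/52)^52 − 1 = 0.174159.
Equivalent continuous rate: r = ln(1 + 0.174159) = 0.160552 = 16.0552%.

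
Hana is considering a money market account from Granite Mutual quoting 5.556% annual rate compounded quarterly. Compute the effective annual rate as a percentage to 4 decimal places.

EAR = (1 + 0.05556/4)^4 − 1.
= (1 + 0.013890)^4 − 1 = 1.056728 − 1 = 5.6728%.

5.6728%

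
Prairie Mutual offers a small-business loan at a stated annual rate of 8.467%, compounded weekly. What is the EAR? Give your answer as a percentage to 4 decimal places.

EAR = (1 + 0.08467/52)^52 − 1.
= 1.088283 − 1 = 8.8283%.

8.8283%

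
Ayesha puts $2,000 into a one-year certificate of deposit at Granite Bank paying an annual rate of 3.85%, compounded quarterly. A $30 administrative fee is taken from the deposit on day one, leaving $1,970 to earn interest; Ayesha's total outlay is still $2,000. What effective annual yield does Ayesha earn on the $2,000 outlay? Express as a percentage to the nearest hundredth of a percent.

Value after one year: 1,970 × (1 + 0.0385/4)^4 = 1,970 × 1.039059 = $2,046.95.
Effective yield on the $2,000 outlay: 2,046.95 / 2,000 − 1 = 0.023474 = 2.35%.

2.35%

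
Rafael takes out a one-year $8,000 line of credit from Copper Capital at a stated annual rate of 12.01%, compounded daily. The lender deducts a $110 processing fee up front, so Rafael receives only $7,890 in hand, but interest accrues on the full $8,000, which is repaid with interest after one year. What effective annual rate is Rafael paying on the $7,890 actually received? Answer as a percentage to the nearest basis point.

Amount owed after one year: 8,000 × (1 + 0.1201/365)^365 = 8,000 × 1.127587 = $9,020.70.
Effective rate on net proceeds: 9,020.70 / 7,890 − 1 = 0.143308 = 14.33%.

14.33%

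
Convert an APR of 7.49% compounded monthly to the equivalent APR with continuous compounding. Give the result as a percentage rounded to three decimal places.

EAR = (1 + 0.0749/12)^12 − 1 = 0.077526.
Equivalent continuous rate: r = ln(1 + 0.077526) = 0.074667 = 7.467%.

7.467%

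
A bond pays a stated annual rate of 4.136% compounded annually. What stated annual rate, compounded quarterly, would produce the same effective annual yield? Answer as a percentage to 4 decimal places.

4.0734%

Compounded annually, EAR = nominal = 0.041360.
Solve (1 + r/4)^4 = 1.041360: r/4 = 1.041360^(1/4) − 1 = 0.010183, so r = 0.040734 = 4.0734%.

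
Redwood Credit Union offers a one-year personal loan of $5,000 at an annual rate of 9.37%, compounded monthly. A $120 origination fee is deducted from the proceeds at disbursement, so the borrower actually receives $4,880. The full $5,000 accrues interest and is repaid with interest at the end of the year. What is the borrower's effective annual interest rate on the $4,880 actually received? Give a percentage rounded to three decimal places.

12.483%

Amount owed after one year: 5,000 × (1 + 0.0937/12)^12 = 5,000 × 1.097831 = $5,489.15.
Effective rate on net proceeds: 5,489.15 / 4,880 − 1 = 0.124826 = 12.483%.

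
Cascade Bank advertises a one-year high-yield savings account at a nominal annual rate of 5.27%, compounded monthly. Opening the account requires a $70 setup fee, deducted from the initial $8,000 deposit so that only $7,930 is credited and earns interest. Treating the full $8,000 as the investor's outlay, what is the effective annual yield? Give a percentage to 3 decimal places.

Value after one year: 7,930 × (1 + 0.0527/12)^12 = 7,930 × 1.053992 = $8,358.15.
Effective yield on the $8,000 outlay: 8,358.15 / 8,000 − 1 = 0.044769 = 4.477%.

4.477%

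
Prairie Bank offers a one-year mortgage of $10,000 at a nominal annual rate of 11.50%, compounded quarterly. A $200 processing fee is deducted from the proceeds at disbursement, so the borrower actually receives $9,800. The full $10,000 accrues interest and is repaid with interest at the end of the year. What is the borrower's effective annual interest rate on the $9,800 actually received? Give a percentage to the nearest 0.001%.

14.291%

Amount owed after one year: 10,000 × (1 + 0.1150/4)^4 = 10,000 × 1.120055 = $11,200.55.
Effective rate on net proceeds: 11,200.55 / 9,800 − 1 = 0.142913 = 14.291%.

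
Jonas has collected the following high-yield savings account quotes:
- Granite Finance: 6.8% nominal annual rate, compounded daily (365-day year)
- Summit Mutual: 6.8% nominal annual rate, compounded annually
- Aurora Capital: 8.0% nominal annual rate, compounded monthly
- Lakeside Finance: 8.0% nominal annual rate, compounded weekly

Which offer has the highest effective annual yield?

Granite Finance: (1 + 0.068/365)^365 − 1 = 7.036%
Summit Mutual: compounded annually, EAR = 6.800%
Aurora Capital: (1 + 0.080/12)^12 − 1 = 8.300%
Lakeside Finance: (1 + 0.080/52)^52 − 1 = 8.322%
The highest effective annual rate is Lakeside Finance at 8.322%.

Lakeside Finance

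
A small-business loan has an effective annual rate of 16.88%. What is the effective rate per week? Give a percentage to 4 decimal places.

0.3004%

The per-week rate i satisfies (1 + i)^52 = 1 + 0.1688.
i = 1.1688^(1/52) − 1 = 0.0030041 = 0.3004%.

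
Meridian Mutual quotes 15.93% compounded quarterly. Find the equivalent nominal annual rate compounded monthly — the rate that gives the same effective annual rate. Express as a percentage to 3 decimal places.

15.723%

EAR = (1 + 0.1593/4)^4 − 1 = 0.169071.
Solve (1 + r/12)^12 = 1.169071: r/12 = 1.169071^(1/12) − 1 = 0.013103, so r = 0.157231 = 15.723%.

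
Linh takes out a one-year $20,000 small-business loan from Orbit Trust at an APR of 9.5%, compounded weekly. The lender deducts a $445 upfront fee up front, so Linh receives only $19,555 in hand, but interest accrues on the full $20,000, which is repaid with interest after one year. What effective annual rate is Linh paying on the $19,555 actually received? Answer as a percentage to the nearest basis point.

Amount owed after one year: 20,000 × (1 + 0.095/52)^52 = 20,000 × 1.099564 = $21,991.27.
Effective rate on net proceeds: 21,991.27 / 19,555 − 1 = 0.124586 = 12.46%.

12.46%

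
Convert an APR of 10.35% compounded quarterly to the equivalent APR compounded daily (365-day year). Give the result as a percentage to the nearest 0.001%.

10.220%

EAR = (1 + 0.1035/4)^4 − 1 = 0.107587.
Solve (1 + r/365)^365 = 1.107587: r/365 = 1.107587^(1/365) − 1 = 0.000280, so r = 0.102198 = 10.220%.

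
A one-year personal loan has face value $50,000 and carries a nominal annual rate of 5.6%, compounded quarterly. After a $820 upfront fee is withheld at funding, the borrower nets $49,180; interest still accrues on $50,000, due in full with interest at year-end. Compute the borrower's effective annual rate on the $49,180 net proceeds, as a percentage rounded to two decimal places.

Amount owed after one year: 50,000 × (1 + 0.056/4)^4 = 50,000 × 1.057187 = $52,859.35.
Effective rate on net proceeds: 52,859.35 / 49,180 − 1 = 0.074814 = 7.48%.

7.48%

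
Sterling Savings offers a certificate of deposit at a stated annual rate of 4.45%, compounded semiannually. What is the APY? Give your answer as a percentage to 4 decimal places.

EAR = (1 + 0.0445/2)^2 − 1.
= (1 + 0.022250)^2 − 1 = 1.044995 − 1 = 4.4995%.

4.4995%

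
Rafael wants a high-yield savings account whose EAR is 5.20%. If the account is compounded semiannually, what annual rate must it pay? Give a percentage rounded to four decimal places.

(1 + r/2)^2 − 1 = 0.0520, so 1 + r/2 = 1.0520^(1/2).
r/2 = 0.025671, so r = 0.051341 = 5.1341%.

5.1341%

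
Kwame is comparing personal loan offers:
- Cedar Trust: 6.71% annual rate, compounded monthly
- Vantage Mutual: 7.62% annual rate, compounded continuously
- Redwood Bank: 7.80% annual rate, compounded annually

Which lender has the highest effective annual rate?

Vantage Mutual

Cedar Trust: (1 + 0.0671/12)^12 − 1 = 6.920%
Vantage Mutual: e^0.0762 − 1 = 7.918%
Redwood Bank: compounded annually, EAR = 7.800%
The highest effective annual rate is Vantage Mutual at 7.918%.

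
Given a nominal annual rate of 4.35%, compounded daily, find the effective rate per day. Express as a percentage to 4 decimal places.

0.0119%

With a nominal annual rate compounded daily, the periodic rate is the nominal rate divided by 365.
i = 0.0435 / 365 = 0.0001192 = 0.0119%.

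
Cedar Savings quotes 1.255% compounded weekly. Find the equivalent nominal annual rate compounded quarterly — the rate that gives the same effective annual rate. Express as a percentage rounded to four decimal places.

EAR = (1 + 0.01255/52)^52 − 1 = 0.012628.
Solve (1 + r/4)^4 = 1.012628: r/4 = 1.012628^(1/4) − 1 = 0.003142, so r = 0.012568 = 1.2568%.

1.2568%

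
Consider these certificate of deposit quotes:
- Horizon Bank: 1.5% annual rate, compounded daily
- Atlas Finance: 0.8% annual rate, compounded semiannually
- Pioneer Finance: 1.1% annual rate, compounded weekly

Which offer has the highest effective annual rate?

Horizon Bank: (1 + 0.015/365)^365 − 1 = 1.511%
Atlas Finance: (1 + 0.008/2)^2 − 1 = 0.802%
Pioneer Finance: (1 + 0.011/52)^52 − 1 = 1.106%
The highest effective annual rate is Horizon Bank at 1.511%.

Horizon Bank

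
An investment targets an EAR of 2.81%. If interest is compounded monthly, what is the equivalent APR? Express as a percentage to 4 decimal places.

(1 + r/12)^12 − 1 = 0.0281, so 1 + r/12 = 1.0281^(1/12).
r/12 = 0.002312, so r = 0.027744 = 2.7744%.

2.7744%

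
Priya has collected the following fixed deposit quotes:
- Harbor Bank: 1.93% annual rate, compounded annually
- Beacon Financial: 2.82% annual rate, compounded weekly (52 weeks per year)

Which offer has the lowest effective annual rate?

Harbor Bank

Harbor Bank: compounded annually, EAR = 1.930%
Beacon Financial: (1 + 0.0282/52)^52 − 1 = 2.859%
The lowest effective annual rate is Harbor Bank at 1.930%.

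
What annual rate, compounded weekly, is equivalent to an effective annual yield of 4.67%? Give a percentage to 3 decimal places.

4.566%

(1 + r/52)^52 − 1 = 0.0467, so 1 + r/52 = 1.0467^(1/52).
r/52 = 0.000878, so r = 0.045662 = 4.566%.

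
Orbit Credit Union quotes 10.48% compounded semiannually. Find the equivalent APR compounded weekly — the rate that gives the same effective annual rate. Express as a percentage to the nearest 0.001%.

10.225%

EAR = (1 + 0.1048/2)^2 − 1 = 0.107546.
Solve (1 + r/52)^52 = 1.107546: r/52 = 1.107546^(1/52) − 1 = 0.001966, so r = 0.102247 = 10.225%.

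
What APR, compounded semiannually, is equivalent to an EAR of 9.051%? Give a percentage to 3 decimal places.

8.855%

(1 + r/2)^2 − 1 = 0.09051, so 1 + r/2 = 1.09051^(1/2).
r/2 = 0.044275, so r = 0.088550 = 8.855%.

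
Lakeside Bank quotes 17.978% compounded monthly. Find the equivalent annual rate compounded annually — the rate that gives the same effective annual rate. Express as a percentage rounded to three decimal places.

EAR = (1 + 0.17978/12)^12 − 1 = 0.195359.
Compounded annually, the equivalent nominal rate is the EAR itself: 19.536%.

19.536%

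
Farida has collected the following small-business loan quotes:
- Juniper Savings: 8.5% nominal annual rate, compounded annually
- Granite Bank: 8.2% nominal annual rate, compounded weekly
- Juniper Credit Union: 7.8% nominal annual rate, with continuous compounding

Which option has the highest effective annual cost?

Granite Bank

Juniper Savings: compounded annually, EAR = 8.500%
Granite Bank: (1 + 0.082/52)^52 − 1 = 8.539%
Juniper Credit Union: e^0.078 − 1 = 8.112%
The highest effective annual rate is Granite Bank at 8.539%.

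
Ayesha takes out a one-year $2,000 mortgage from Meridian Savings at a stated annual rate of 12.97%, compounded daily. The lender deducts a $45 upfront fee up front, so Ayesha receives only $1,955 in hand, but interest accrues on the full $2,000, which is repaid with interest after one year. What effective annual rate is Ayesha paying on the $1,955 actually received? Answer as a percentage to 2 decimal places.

Amount owed after one year: 2,000 × (1 + 0.1297/365)^365 = 2,000 × 1.138461 = $2,276.92.
Effective rate on net proceeds: 2,276.92 / 1,955 − 1 = 0.164666 = 16.47%.

16.47%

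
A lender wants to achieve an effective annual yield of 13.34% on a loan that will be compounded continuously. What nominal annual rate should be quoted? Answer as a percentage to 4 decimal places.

Continuous: nominal r satisfies e^r − 1 = 0.1334.
r = ln(1 + 0.1334) = ln(1.1334) = 0.125222 = 12.5222%.

12.5222%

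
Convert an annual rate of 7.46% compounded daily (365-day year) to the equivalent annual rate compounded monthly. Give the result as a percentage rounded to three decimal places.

7.482%

EAR = (1 + 0.0746/365)^365 − 1 = 0.077445.
Solve (1 + r/12)^12 = 1.077445: r/12 = 1.077445^(1/12) − 1 = 0.006235, so r = 0.074825 = 7.482%.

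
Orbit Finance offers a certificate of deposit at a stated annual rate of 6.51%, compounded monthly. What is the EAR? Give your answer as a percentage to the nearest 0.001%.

6.708%

EAR = (1 + 0.0651/12)^12 − 1.
= (1 + 0.005425)^12 − 1 = 1.067078 − 1 = 6.708%.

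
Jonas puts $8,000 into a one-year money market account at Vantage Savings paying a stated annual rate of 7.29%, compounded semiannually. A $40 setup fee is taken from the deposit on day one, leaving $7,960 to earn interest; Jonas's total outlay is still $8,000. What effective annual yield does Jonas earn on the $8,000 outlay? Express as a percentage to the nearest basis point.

6.89%

Value after one year: 7,960 × (1 + 0.0729/2)^2 = 7,960 × 1.074229 = $8,550.86.
Effective yield on the $8,000 outlay: 8,550.86 / 8,000 − 1 = 0.068857 = 6.89%.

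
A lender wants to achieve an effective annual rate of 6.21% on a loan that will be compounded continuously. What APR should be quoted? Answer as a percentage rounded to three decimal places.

6.025%

Continuous: nominal r satisfies e^r − 1 = 0.0621.
r = ln(1 + 0.0621) = ln(1.0621) = 0.060248 = 6.025%.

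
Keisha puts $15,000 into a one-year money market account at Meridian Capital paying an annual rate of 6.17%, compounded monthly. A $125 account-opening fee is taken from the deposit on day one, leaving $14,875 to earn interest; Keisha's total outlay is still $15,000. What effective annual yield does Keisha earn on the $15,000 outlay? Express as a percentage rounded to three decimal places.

5.461%

Value after one year: 14,875 × (1 + 0.0617/12)^12 = 14,875 × 1.063475 = $15,819.19.
Effective yield on the $15,000 outlay: 15,819.19 / 15,000 − 1 = 0.054613 = 5.461%.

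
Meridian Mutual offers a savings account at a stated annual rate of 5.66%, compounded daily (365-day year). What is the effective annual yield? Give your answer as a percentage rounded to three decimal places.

5.823%

EAR = (1 + 0.0566/365)^365 − 1.
= (1 + 0.000155)^365 − 1 = 1.058228 − 1 = 5.823%.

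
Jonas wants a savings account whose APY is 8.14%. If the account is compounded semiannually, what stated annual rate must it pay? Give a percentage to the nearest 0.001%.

(1 + r/2)^2 − 1 = 0.0814, so 1 + r/2 = 1.0814^(1/2).
r/2 = 0.039904, so r = 0.079808 = 7.981%.

7.981%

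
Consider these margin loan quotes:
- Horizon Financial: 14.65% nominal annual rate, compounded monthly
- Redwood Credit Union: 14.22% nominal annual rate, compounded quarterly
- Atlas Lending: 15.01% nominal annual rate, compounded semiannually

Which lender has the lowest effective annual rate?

Redwood Credit Union

Horizon Financial: (1 + 0.1465/12)^12 − 1 = 15.675%
Redwood Credit Union: (1 + 0.1422/4)^4 − 1 = 14.996%
Atlas Lending: (1 + 0.1501/2)^2 − 1 = 15.573%
The lowest effective annual rate is Redwood Credit Union at 14.996%.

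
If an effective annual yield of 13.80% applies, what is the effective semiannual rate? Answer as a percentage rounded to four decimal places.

The per-half-year rate i satisfies (1 + i)^2 = 1 + 0.1380.
i = 1.1380^(1/2) − 1 = 0.0667708 = 6.6771%.

6.6771%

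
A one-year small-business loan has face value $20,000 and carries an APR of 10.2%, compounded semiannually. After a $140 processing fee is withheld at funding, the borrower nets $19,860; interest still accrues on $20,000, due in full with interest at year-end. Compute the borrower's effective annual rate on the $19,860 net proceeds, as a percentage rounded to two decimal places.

11.24%

Amount owed after one year: 20,000 × (1 + 0.102/2)^2 = 20,000 × 1.104601 = $22,092.02.
Effective rate on net proceeds: 22,092.02 / 19,860 − 1 = 0.112388 = 11.24%.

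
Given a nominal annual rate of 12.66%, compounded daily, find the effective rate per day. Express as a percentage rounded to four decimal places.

With a nominal annual rate compounded daily, the periodic rate is the nominal rate divided by 365.
i = 0.1266 / 365 = 0.0003468 = 0.0347%.

0.0347%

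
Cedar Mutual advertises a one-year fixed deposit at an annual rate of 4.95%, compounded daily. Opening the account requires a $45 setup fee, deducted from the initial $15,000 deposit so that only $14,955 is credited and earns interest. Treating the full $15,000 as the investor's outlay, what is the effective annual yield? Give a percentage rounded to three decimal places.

Value after one year: 14,955 × (1 + 0.0495/365)^365 = 14,955 × 1.050742 = $15,713.85.
Effective yield on the $15,000 outlay: 15,713.85 / 15,000 − 1 = 0.047590 = 4.759%.

4.759%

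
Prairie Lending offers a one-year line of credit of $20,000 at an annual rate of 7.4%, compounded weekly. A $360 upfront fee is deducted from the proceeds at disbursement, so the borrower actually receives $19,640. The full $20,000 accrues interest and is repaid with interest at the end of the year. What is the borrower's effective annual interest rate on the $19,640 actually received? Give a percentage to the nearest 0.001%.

Amount owed after one year: 20,000 × (1 + 0.074/52)^52 = 20,000 × 1.076750 = $21,535.00.
Effective rate on net proceeds: 21,535.00 / 19,640 − 1 = 0.096487 = 9.649%.

9.649%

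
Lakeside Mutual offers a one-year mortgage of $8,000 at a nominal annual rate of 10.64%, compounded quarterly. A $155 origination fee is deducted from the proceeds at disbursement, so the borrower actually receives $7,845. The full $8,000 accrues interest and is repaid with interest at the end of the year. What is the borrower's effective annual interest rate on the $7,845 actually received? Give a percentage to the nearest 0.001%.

Amount owed after one year: 8,000 × (1 + 0.1064/4)^4 = 8,000 × 1.110721 = $8,885.77.
Effective rate on net proceeds: 8,885.77 / 7,845 − 1 = 0.132667 = 13.267%.

13.267%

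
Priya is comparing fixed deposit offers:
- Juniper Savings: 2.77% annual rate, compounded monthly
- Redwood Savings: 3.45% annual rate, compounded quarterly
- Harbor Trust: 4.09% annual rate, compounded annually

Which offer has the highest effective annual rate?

Harbor Trust

Juniper Savings: (1 + 0.0277/12)^12 − 1 = 2.805%
Redwood Savings: (1 + 0.0345/4)^4 − 1 = 3.495%
Harbor Trust: compounded annually, EAR = 4.090%
The highest effective annual rate is Harbor Trust at 4.090%.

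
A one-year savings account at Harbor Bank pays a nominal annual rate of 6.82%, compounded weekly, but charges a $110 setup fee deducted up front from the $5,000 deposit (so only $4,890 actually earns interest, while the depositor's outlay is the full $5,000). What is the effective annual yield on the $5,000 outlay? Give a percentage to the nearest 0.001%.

Value after one year: 4,890 × (1 + 0.0682/52)^52 = 4,890 × 1.070532 = $5,234.90.
Effective yield on the $5,000 outlay: 5,234.90 / 5,000 − 1 = 0.046980 = 4.698%.

4.698%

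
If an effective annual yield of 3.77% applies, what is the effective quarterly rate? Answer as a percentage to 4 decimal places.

0.9295%

The per-quarter rate i satisfies (1 + i)^4 = 1 + 0.0377.
i = 1.0377^(1/4) − 1 = 0.0092946 = 0.9295%.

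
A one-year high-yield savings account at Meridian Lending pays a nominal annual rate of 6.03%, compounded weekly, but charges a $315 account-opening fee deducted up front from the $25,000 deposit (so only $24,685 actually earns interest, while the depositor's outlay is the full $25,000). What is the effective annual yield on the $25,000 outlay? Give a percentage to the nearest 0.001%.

Value after one year: 24,685 × (1 + 0.0603/52)^52 = 24,685 × 1.062118 = $26,218.38.
Effective yield on the $25,000 outlay: 26,218.38 / 25,000 − 1 = 0.048735 = 4.874%.

4.874%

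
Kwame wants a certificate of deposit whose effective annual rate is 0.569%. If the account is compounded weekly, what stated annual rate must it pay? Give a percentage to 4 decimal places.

0.5674%

(1 + r/52)^52 − 1 = 0.00569, so 1 + r/52 = 1.00569^(1/52).
r/52 = 0.000109, so r = 0.005674 = 0.5674%.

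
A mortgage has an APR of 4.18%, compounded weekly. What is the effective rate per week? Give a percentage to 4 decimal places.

With a nominal annual rate compounded weekly, the periodic rate is the nominal rate divided by 52.
i = 0.0418 / 52 = 0.0008038 = 0.0804%.

0.0804%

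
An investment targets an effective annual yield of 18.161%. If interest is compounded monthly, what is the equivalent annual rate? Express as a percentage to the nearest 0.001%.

16.804%

(1 + r/12)^12 − 1 = 0.18161, so 1 + r/12 = 1.18161^(1/12).
r/12 = 0.014004, so r = 0.168044 = 16.804%.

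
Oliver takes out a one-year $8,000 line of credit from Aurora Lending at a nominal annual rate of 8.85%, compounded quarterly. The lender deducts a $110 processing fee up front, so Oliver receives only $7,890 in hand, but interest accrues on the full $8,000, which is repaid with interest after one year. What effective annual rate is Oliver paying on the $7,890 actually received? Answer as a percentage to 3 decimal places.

Amount owed after one year: 8,000 × (1 + 0.0885/4)^4 = 8,000 × 1.091481 = $8,731.85.
Effective rate on net proceeds: 8,731.85 / 7,890 − 1 = 0.106698 = 10.670%.

10.670%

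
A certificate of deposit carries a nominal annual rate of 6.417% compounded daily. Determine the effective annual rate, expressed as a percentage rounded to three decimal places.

EAR = (1 + 0.06417/365)^365 − 1.
= (1 + 0.000176)^365 − 1 = 1.066268 − 1 = 6.627%.

6.627%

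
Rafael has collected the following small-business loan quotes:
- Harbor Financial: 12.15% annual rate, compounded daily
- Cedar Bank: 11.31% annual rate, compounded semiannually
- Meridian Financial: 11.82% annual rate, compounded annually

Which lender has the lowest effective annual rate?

Cedar Bank

Harbor Financial: (1 + 0.1215/365)^365 − 1 = 12.917%
Cedar Bank: (1 + 0.1131/2)^2 − 1 = 11.630%
Meridian Financial: compounded annually, EAR = 11.820%
The lowest effective annual rate is Cedar Bank at 11.630%.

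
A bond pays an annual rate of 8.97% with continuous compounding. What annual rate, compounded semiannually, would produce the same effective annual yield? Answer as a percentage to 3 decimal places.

9.174%

EAR under continuous compounding: e^0.0897 − 1 = 0.093846.
Solve (1 + r/2)^2 = 1.093846: r/2 = 1.093846^(1/2) − 1 = 0.045871, so r = 0.091742 = 9.174%.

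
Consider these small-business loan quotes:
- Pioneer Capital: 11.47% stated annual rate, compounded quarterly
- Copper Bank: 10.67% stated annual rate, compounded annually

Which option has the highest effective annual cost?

Pioneer Capital

Pioneer Capital: (1 + 0.1147/4)^4 − 1 = 11.973%
Copper Bank: compounded annually, EAR = 10.670%
The highest effective annual rate is Pioneer Capital at 11.973%.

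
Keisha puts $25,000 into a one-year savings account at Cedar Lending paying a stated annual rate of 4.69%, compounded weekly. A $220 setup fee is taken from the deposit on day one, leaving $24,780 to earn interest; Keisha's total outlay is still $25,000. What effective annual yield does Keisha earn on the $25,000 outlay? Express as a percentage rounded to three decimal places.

Value after one year: 24,780 × (1 + 0.0469/52)^52 = 24,780 × 1.047995 = $25,969.32.
Effective yield on the $25,000 outlay: 25,969.32 / 25,000 − 1 = 0.038773 = 3.877%.

3.877%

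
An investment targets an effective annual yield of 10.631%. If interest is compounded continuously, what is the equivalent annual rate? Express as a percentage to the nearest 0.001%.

Continuous: nominal r satisfies e^r − 1 = 0.10631.
r = ln(1 + 0.10631) = ln(1.10631) = 0.101030 = 10.103%.

10.103%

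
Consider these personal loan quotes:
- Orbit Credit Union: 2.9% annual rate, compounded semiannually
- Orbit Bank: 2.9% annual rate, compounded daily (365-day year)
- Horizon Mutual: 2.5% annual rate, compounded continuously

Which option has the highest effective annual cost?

Orbit Bank

Orbit Credit Union: (1 + 0.029/2)^2 − 1 = 2.921%
Orbit Bank: (1 + 0.029/365)^365 − 1 = 2.942%
Horizon Mutual: e^0.025 − 1 = 2.532%
The highest effective annual rate is Orbit Bank at 2.942%.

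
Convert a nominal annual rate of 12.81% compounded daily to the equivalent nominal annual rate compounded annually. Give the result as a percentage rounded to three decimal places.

13.664%

EAR = (1 + 0.1281/365)^365 − 1 = 0.136641.
Compounded annually, the equivalent nominal rate is the EAR itself: 13.664%.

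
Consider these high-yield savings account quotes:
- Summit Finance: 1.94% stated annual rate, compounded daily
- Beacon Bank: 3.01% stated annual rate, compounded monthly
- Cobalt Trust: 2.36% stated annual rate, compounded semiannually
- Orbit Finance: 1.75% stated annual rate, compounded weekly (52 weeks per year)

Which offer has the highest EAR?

Beacon Bank

Summit Finance: (1 + 0.0194/365)^365 − 1 = 1.959%
Beacon Bank: (1 + 0.0301/12)^12 − 1 = 3.052%
Cobalt Trust: (1 + 0.0236/2)^2 − 1 = 2.374%
Orbit Finance: (1 + 0.0175/52)^52 − 1 = 1.765%
The highest effective annual rate is Beacon Bank at 3.052%.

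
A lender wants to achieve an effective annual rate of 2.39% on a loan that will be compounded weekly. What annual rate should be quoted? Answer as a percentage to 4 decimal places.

(1 + r/52)^52 − 1 = 0.0239, so 1 + r/52 = 1.0239^(1/52).
r/52 = 0.000454, so r = 0.023624 = 2.3624%.

2.3624%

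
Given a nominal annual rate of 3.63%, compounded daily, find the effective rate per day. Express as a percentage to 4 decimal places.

With a nominal annual rate compounded daily, the periodic rate is the nominal rate divided by 365.
i = 0.0363 / 365 = 0.0000995 = 0.0099%.

0.0099%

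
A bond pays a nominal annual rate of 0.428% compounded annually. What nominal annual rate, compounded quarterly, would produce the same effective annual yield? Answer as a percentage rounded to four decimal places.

Compounded annually, EAR = nominal = 0.004280.
Solve (1 + r/4)^4 = 1.004280: r/4 = 1.004280^(1/4) − 1 = 0.001068, so r = 0.004273 = 0.4273%.

0.4273%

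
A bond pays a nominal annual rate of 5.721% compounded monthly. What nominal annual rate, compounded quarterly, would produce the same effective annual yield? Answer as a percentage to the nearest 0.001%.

5.748%

EAR = (1 + 0.05721/12)^12 − 1 = 0.058734.
Solve (1 + r/4)^4 = 1.058734: r/4 = 1.058734^(1/4) − 1 = 0.014371, so r = 0.057483 = 5.748%.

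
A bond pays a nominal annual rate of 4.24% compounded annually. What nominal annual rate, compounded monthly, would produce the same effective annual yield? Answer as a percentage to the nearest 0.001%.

Compounded annually, EAR = nominal = 0.042400.
Solve (1 + r/12)^12 = 1.042400: r/12 = 1.042400^(1/12) − 1 = 0.003466, so r = 0.041598 = 4.160%.

4.160%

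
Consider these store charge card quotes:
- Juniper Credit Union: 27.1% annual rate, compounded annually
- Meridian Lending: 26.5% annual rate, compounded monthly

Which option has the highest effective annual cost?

Juniper Credit Union: compounded annually, EAR = 27.100%
Meridian Lending: (1 + 0.265/12)^12 − 1 = 29.968%
The highest effective annual rate is Meridian Lending at 29.968%.

Meridian Lending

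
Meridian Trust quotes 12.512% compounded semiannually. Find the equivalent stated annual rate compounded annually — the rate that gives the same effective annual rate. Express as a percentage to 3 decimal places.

EAR = (1 + 0.12512/2)^2 − 1 = 0.129034.
Compounded annually, the equivalent nominal rate is the EAR itself: 12.903%.

12.903%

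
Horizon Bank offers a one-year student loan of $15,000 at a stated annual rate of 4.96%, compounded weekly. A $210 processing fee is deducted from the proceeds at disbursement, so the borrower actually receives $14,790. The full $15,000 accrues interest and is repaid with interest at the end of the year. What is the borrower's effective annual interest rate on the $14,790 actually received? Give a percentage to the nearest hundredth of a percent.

Amount owed after one year: 15,000 × (1 + 0.0496/52)^52 = 15,000 × 1.050826 = $15,762.39.
Effective rate on net proceeds: 15,762.39 / 14,790 − 1 = 0.065746 = 6.57%.

6.57%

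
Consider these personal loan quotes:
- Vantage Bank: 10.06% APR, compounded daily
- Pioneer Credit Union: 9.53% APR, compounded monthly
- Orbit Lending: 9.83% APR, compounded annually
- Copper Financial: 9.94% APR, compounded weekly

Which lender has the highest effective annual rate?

Vantage Bank

Vantage Bank: (1 + 0.1006/365)^365 − 1 = 10.582%
Pioneer Credit Union: (1 + 0.0953/12)^12 − 1 = 9.957%
Orbit Lending: compounded annually, EAR = 9.830%
Copper Financial: (1 + 0.0994/52)^52 − 1 = 10.440%
The highest effective annual rate is Vantage Bank at 10.582%.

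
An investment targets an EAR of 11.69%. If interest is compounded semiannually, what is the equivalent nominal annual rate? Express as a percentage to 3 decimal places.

11.367%

(1 + r/2)^2 − 1 = 0.1169, so 1 + r/2 = 1.1169^(1/2).
r/2 = 0.056835, so r = 0.113670 = 11.367%.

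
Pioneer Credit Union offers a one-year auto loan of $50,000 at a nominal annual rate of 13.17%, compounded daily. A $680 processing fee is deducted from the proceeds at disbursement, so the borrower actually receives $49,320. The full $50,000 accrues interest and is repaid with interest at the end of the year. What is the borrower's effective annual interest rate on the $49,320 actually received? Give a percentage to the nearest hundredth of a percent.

15.65%

Amount owed after one year: 50,000 × (1 + 0.1317/365)^365 = 50,000 × 1.140739 = $57,036.95.
Effective rate on net proceeds: 57,036.95 / 49,320 − 1 = 0.156467 = 15.65%.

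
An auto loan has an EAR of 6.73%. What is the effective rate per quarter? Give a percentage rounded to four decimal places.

1.6416%

The per-quarter rate i satisfies (1 + i)^4 = 1 + 0.0673.
i = 1.0673^(1/4) − 1 = 0.0164163 = 1.6416%.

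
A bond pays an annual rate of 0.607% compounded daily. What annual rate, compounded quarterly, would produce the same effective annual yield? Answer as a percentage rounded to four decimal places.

0.6075%

EAR = (1 + 0.00607/365)^365 − 1 = 0.006088.
Solve (1 + r/4)^4 = 1.006088: r/4 = 1.006088^(1/4) − 1 = 0.001519, so r = 0.006075 = 0.6075%.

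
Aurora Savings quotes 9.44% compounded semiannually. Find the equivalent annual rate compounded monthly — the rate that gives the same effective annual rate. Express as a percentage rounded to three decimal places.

EAR = (1 + 0.0944/2)^2 − 1 = 0.096628.
Solve (1 + r/12)^12 = 1.096628: r/12 = 1.096628^(1/12) − 1 = 0.007716, so r = 0.092595 = 9.260%.

9.260%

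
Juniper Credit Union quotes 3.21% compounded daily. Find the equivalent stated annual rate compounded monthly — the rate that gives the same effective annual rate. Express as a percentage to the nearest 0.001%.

EAR = (1 + 0.0321/365)^365 − 1 = 0.032619.
Solve (1 + r/12)^12 = 1.032619: r/12 = 1.032619^(1/12) − 1 = 0.002678, so r = 0.032142 = 3.214%.

3.214%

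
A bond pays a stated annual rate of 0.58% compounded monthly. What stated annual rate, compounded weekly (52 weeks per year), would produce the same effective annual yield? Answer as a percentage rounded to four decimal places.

EAR = (1 + 0.0058/12)^12 − 1 = 0.005815.
Solve (1 + r/52)^52 = 1.005815: r/52 = 1.005815^(1/52) − 1 = 0.000112, so r = 0.005799 = 0.5799%.

0.5799%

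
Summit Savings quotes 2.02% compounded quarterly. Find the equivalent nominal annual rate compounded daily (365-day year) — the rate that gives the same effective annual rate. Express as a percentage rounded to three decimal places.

EAR = (1 + 0.0202/4)^4 − 1 = 0.020354.
Solve (1 + r/365)^365 = 1.020354: r/365 = 1.020354^(1/365) − 1 = 0.000055, so r = 0.020150 = 2.015%.

2.015%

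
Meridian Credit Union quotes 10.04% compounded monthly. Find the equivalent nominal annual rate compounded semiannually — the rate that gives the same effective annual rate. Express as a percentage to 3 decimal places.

EAR = (1 + 0.1004/12)^12 − 1 = 0.105151.
Solve (1 + r/2)^2 = 1.105151: r/2 = 1.105151^(1/2) − 1 = 0.051262, so r = 0.102524 = 10.252%.

10.252%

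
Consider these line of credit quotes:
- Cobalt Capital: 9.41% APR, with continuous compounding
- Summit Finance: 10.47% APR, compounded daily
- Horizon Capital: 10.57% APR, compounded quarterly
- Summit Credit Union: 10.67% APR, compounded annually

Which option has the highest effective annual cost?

Summit Finance

Cobalt Capital: e^0.0941 − 1 = 9.867%
Summit Finance: (1 + 0.1047/365)^365 − 1 = 11.036%
Horizon Capital: (1 + 0.1057/4)^4 − 1 = 10.996%
Summit Credit Union: compounded annually, EAR = 10.670%
The highest effective annual rate is Summit Finance at 11.036%.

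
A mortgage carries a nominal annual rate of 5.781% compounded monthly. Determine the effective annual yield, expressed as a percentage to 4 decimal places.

5.9367%

EAR = (1 + 0.05781/12)^12 − 1.
= (1 + 0.004817)^12 − 1 = 1.059367 − 1 = 5.9367%.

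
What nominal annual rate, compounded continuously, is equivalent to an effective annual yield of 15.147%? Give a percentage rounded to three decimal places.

14.104%

Continuous: nominal r satisfies e^r − 1 = 0.15147.
r = ln(1 + 0.15147) = ln(1.15147) = 0.141039 = 14.104%.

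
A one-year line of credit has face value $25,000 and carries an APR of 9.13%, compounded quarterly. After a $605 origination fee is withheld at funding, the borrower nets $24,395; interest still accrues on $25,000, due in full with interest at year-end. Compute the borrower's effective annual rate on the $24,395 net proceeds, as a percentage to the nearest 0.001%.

12.162%

Amount owed after one year: 25,000 × (1 + 0.0913/4)^4 = 25,000 × 1.094474 = $27,361.84.
Effective rate on net proceeds: 27,361.84 / 24,395 − 1 = 0.121617 = 12.162%.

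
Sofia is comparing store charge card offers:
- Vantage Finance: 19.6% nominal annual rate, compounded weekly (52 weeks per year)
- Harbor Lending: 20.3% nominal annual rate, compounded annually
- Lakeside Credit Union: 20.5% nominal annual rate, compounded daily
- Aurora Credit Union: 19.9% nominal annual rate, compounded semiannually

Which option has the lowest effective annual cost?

Vantage Finance: (1 + 0.196/52)^52 − 1 = 21.608%
Harbor Lending: compounded annually, EAR = 20.300%
Lakeside Credit Union: (1 + 0.205/365)^365 − 1 = 22.745%
Aurora Credit Union: (1 + 0.199/2)^2 − 1 = 20.890%
The lowest effective annual rate is Harbor Lending at 20.300%.

Harbor Lending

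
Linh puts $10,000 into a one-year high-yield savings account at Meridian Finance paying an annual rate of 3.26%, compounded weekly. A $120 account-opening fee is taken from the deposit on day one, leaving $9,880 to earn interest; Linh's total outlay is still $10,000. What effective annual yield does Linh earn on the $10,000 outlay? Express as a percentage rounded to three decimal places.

2.073%

Value after one year: 9,880 × (1 + 0.0326/52)^52 = 9,880 × 1.033127 = $10,207.29.
Effective yield on the $10,000 outlay: 10,207.29 / 10,000 − 1 = 0.020729 = 2.073%.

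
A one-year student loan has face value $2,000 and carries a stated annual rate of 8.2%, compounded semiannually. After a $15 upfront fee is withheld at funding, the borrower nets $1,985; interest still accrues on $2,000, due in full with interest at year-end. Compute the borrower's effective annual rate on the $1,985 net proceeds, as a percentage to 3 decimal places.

9.187%

Amount owed after one year: 2,000 × (1 + 0.082/2)^2 = 2,000 × 1.083681 = $2,167.36.
Effective rate on net proceeds: 2,167.36 / 1,985 − 1 = 0.091870 = 9.187%.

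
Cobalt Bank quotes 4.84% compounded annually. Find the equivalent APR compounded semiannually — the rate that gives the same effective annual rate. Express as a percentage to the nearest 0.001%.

Compounded annually, EAR = nominal = 0.048400.
Solve (1 + r/2)^2 = 1.048400: r/2 = 1.048400^(1/2) − 1 = 0.023914, so r = 0.047828 = 4.783%.

4.783%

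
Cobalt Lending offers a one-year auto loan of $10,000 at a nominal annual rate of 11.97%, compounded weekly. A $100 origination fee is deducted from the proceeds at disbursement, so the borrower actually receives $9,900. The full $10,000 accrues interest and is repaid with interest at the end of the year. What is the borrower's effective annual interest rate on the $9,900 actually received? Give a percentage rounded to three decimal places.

Amount owed after one year: 10,000 × (1 + 0.1197/52)^52 = 10,000 × 1.127004 = $11,270.04.
Effective rate on net proceeds: 11,270.04 / 9,900 − 1 = 0.138387 = 13.839%.

13.839%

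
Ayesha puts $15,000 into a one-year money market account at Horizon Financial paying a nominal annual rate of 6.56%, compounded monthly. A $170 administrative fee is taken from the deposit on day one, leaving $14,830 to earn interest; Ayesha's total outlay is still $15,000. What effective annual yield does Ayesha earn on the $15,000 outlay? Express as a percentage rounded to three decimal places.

Value after one year: 14,830 × (1 + 0.0656/12)^12 = 14,830 × 1.067609 = $15,832.64.
Effective yield on the $15,000 outlay: 15,832.64 / 15,000 − 1 = 0.055509 = 5.551%.

5.551%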